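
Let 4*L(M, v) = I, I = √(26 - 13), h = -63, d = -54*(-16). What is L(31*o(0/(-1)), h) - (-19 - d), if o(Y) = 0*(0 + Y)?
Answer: 883 + √13/4 ≈ 883.90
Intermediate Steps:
d = 864
o(Y) = 0 (o(Y) = 0*Y = 0)
I = √13 ≈ 3.6056
L(M, v) = √13/4
L(31*o(0/(-1)), h) - (-19 - d) = √13/4 - (-19 - 1*864) = √13/4 - (-19 - 864) = √13/4 - 1*(-883) = √13/4 + 883 = 883 + √13/4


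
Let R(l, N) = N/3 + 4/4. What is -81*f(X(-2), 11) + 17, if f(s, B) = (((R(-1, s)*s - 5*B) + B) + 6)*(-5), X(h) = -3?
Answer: -15373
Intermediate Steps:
R(l, N) = 1 + N/3 (R(l, N) = N*(1/3) + 4*(1/4) = N/3 + 1 = 1 + N/3)
f(s, B) = -30 + 20*B - 5*s*(1 + s/3) (f(s, B) = ((((1 + s/3)*s - 5*B) + B) + 6)*(-5) = (((s*(1 + s/3) - 5*B) + B) + 6)*(-5) = (((-5*B + s*(1 + s/3)) + B) + 6)*(-5) = ((-4*B + s*(1 + s/3)) + 6)*(-5) = (6 - 4*B + s*(1 + s/3))*(-5) = -30 + 20*B - 5*s*(1 + s/3))
-81*f(X(-2), 11) + 17 = -81*(-30 + 20*11 - 5/3*(-3)*(3 - 3)) + 17 = -81*(-30 + 220 - 5/3*(-3)*0) + 17 = -81*(-30 + 220 + 0) + 17 = -81*190 + 17 = -15390 + 17 = -15373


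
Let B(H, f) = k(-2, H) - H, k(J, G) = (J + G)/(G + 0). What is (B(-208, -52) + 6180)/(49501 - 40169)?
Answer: 664457/970528 ≈ 0.68463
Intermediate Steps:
k(J, G) = (G + J)/G
B(H, f) = -H + (-2 + H)/H (B(H, f) = (H - 2)/H - H = (-2 + H)/H - H = -H + (-2 + H)/H)
(B(-208, -52) + 6180)/(49501 - 40169) = ((1 - 1*(-208) - 2/(-208)) + 6180)/(49501 - 40169) = ((1 + 208 - 2*(-1/208)) + 6180)/9332 = ((1 + 208 + 1/104) + 6180)*(1/9332) = (21737/104 + 6180)*(1/9332) = (664457/104)*(1/9332) = 664457/970528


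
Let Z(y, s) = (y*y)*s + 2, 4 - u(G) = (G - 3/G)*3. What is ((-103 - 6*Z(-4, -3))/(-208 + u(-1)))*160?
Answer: -2768/21 ≈ -131.81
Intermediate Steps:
u(G) = 4 - 3*G + 9/G (u(G) = 4 - (G - 3/G)*3 = 4 - (-9/G + 3*G) = 4 + (-3*G + 9/G) = 4 - 3*G + 9/G)
Z(y, s) = 2 + s*y² (Z(y, s) = y²*s + 2 = s*y² + 2 = 2 + s*y²)
((-103 - 6*Z(-4, -3))/(-208 + u(-1)))*160 = ((-103 - 6*(2 - 3*(-4)²))/(-208 + (4 - 3*(-1) + 9/(-1))))*160 = ((-103 - 6*(2 - 3*16))/(-208 + (4 + 3 + 9*(-1))))*160 = ((-103 - 6*(2 - 48))/(-208 + (4 + 3 - 9)))*160 = ((-103 - 6*(-46))/(-208 - 2))*160 = ((-103 + 276)/(-210))*160 = (173*(-1/210))*160 = -173/210*160 = -2768/21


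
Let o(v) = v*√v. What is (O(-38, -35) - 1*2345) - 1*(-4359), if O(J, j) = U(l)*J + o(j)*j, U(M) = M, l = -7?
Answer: 2280 + 1225*I*√35 ≈ 2280.0 + 7247.2*I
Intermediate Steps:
o(v) = v^(3/2)
O(J, j) = j^(5/2) - 7*J (O(J, j) = -7*J + j^(3/2)*j = -7*J + j^(5/2) = j^(5/2) - 7*J)
(O(-38, -35) - 1*2345) - 1*(-4359) = (((-35)^(5/2) - 7*(-38)) - 1*2345) - 1*(-4359) = ((1225*I*√35 + 266) - 2345) + 4359 = ((266 + 1225*I*√35) - 2345) + 4359 = (-2079 + 1225*I*√35) + 4359 = 2280 + 1225*I*√35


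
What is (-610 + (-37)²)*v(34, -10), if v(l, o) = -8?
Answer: -6072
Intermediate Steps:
(-610 + (-37)²)*v(34, -10) = (-610 + (-37)²)*(-8) = (-610 + 1369)*(-8) = 759*(-8) = -6072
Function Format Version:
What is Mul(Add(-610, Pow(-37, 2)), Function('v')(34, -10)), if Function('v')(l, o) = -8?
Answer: -6072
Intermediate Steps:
Mul(Add(-610, Pow(-37, 2)), Function('v')(34, -10)) = Mul(Add(-610, Pow(-37, 2)), -8) = Mul(Add(-610, 1369), -8) = Mul(759, -8) = -6072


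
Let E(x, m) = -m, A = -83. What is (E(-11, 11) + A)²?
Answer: 8836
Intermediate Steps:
(E(-11, 11) + A)² = (-1*11 - 83)² = (-11 - 83)² = (-94)² = 8836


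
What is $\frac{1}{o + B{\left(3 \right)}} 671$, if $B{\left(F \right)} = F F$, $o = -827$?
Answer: $- \frac{671}{818} \approx -0.82029$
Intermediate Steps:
$B{\left(F \right)} = F^{2}$
$\frac{1}{o + B{\left(3 \right)}} 671 = \frac{1}{-827 + 3^{2}} \cdot 671 = \frac{1}{-827 + 9} \cdot 671 = \frac{1}{-818} \cdot 671 = \left(- \frac{1}{818}\right) 671 = - \frac{671}{818}$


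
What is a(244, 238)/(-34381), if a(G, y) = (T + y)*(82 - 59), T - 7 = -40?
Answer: -4715/34381 ≈ -0.13714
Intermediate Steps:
T = -33 (T = 7 - 40 = -33)
a(G, y) = -759 + 23*y (a(G, y) = (-33 + y)*(82 - 59) = (-33 + y)*23 = -759 + 23*y)
a(244, 238)/(-34381) = (-759 + 23*238)/(-34381) = (-759 + 5474)*(-1/34381) = 4715*(-1/34381) = -4715/34381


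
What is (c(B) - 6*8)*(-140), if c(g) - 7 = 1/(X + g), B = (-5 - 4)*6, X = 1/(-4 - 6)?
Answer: 3106740/541 ≈ 5742.6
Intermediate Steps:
X = -1/10 (X = 1/(-10) = -1/10 ≈ -0.10000)
B = -54 (B = -9*6 = -54)
c(g) = 7 + 1/(-1/10 + g)
(c(B) - 6*8)*(-140) = ((3 + 70*(-54))/(-1 + 10*(-54)) - 6*8)*(-140) = ((3 - 3780)/(-1 - 540) - 48)*(-140) = (-3777/(-541) - 48)*(-140) = (-1/541*(-3777) - 48)*(-140) = (3777/541 - 48)*(-140) = -22191/541*(-140) = 3106740/541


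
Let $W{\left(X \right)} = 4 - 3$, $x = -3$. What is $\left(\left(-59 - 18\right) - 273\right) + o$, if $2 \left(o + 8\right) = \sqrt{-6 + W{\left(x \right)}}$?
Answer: $-358 + \frac{i \sqrt{5}}{2} \approx -358.0 + 1.118 i$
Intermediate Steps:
$W{\left(X \right)} = 1$ ($W{\left(X \right)} = 4 - 3 = 1$)
$o = -8 + \frac{i \sqrt{5}}{2}$ ($o = -8 + \frac{\sqrt{-6 + 1}}{2} = -8 + \frac{\sqrt{-5}}{2} = -8 + \frac{i \sqrt{5}}{2} \approx -8.0 + 1.118 i$)
$\left(\left(-59 - 18\right) - 273\right) + o = \left(\left(-59 - 18\right) - 273\right) - \left(8 - \frac{i \sqrt{5}}{2}\right) = \left(-77 - 273\right) - \left(8 - \frac{i \sqrt{5}}{2}\right) = -350 - \left(8 - \frac{i \sqrt{5}}{2}\right) = -358 + \frac{i \sqrt{5}}{2}$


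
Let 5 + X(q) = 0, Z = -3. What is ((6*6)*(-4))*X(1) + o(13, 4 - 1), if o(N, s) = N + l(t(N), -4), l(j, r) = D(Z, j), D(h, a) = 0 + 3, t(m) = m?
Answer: 736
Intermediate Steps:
D(h, a) = 3
l(j, r) = 3
X(q) = -5 (X(q) = -5 + 0 = -5)
o(N, s) = 3 + N (o(N, s) = N + 3 = 3 + N)
((6*6)*(-4))*X(1) + o(13, 4 - 1) = ((6*6)*(-4))*(-5) + (3 + 13) = (36*(-4))*(-5) + 16 = -144*(-5) + 16 = 720 + 16 = 736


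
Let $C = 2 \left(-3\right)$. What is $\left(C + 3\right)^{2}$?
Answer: $9$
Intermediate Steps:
$C = -6$
$\left(C + 3\right)^{2} = \left(-6 + 3\right)^{2} = \left(-3\right)^{2} = 9$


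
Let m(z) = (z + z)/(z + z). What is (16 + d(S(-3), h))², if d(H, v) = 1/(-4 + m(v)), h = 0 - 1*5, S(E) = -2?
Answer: 2209/9 ≈ 245.44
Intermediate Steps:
h = -5 (h = 0 - 5 = -5)
m(z) = 1 (m(z) = (2*z)/((2*z)) = (2*z)*(1/(2*z)) = 1)
d(H, v) = -⅓ (d(H, v) = 1/(-4 + 1) = 1/(-3) = -⅓)
(16 + d(S(-3), h))² = (16 - ⅓)² = (47/3)² = 2209/9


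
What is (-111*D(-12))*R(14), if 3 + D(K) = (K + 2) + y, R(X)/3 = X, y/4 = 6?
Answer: -51282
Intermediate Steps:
y = 24 (y = 4*6 = 24)
R(X) = 3*X
D(K) = 23 + K (D(K) = -3 + ((K + 2) + 24) = -3 + ((2 + K) + 24) = -3 + (26 + K) = 23 + K)
(-111*D(-12))*R(14) = (-111*(23 - 12))*(3*14) = -111*11*42 = -1221*42 = -51282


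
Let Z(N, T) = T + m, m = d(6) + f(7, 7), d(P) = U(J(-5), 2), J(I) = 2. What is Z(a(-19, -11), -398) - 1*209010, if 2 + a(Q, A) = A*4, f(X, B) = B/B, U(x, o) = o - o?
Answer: -209407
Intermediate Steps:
U(x, o) = 0
f(X, B) = 1
a(Q, A) = -2 + 4*A (a(Q, A) = -2 + A*4 = -2 + 4*A)
d(P) = 0
m = 1 (m = 0 + 1 = 1)
Z(N, T) = 1 + T (Z(N, T) = T + 1 = 1 + T)
Z(a(-19, -11), -398) - 1*209010 = (1 - 398) - 1*209010 = -397 - 209010 = -209407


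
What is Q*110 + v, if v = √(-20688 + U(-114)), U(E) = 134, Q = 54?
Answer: 5940 + I*√20554 ≈ 5940.0 + 143.37*I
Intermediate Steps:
v = I*√20554 (v = √(-20688 + 134) = √(-20554) = I*√20554 ≈ 143.37*I)
Q*110 + v = 54*110 + I*√20554 = 5940 + I*√20554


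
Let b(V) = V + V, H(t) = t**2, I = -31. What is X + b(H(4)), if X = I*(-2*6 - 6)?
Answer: 590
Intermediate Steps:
X = 558 (X = -31*(-2*6 - 6) = -31*(-12 - 6) = -31*(-18) = 558)
b(V) = 2*V
X + b(H(4)) = 558 + 2*4**2 = 558 + 2*16 = 558 + 32 = 590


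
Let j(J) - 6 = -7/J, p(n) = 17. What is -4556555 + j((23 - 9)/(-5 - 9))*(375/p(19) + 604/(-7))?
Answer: -542329404/119 ≈ -4.5574e+6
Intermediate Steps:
j(J) = 6 - 7/J
-4556555 + j((23 - 9)/(-5 - 9))*(375/p(19) + 604/(-7)) = -4556555 + (6 - 7*(-5 - 9)/(23 - 9))*(375/17 + 604/(-7)) = -4556555 + (6 - 7/(14/(-14)))*(375*(1/17) + 604*(-⅐)) = -4556555 + (6 - 7/(14*(-1/14)))*(375/17 - 604/7) = -4556555 + (6 - 7/(-1))*(-7643/119) = -4556555 + (6 - 7*(-1))*(-7643/119) = -4556555 + (6 + 7)*(-7643/119) = -4556555 + 13*(-7643/119) = -4556555 - 99359/119 = -542329404/119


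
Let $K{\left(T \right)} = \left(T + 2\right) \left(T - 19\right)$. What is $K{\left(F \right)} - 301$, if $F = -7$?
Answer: $-171$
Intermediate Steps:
$K{\left(T \right)} = \left(-19 + T\right) \left(2 + T\right)$ ($K{\left(T \right)} = \left(2 + T\right) \left(-19 + T\right) = \left(-19 + T\right) \left(2 + T\right)$)
$K{\left(F \right)} - 301 = \left(-38 + \left(-7\right)^{2} - -119\right) - 301 = \left(-38 + 49 + 119\right) - 301 = 130 - 301 = -171$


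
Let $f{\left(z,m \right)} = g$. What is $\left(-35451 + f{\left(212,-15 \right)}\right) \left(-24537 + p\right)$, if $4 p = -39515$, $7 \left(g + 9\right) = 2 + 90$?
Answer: $\frac{8539511216}{7} \approx 1.2199 \cdot 10^{9}$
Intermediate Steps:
$g = \frac{29}{7}$ ($g = -9 + \frac{2 + 90}{7} = -9 + \frac{1}{7} \cdot 92 = -9 + \frac{92}{7} = \frac{29}{7} \approx 4.1429$)
$f{\left(z,m \right)} = \frac{29}{7}$
$p = - \frac{39515}{4}$ ($p = \frac{1}{4} \left(-39515\right) = - \frac{39515}{4} \approx -9878.8$)
$\left(-35451 + f{\left(212,-15 \right)}\right) \left(-24537 + p\right) = \left(-35451 + \frac{29}{7}\right) \left(-24537 - \frac{39515}{4}\right) = \left(- \frac{248128}{7}\right) \left(- \frac{137663}{4}\right) = \frac{8539511216}{7}$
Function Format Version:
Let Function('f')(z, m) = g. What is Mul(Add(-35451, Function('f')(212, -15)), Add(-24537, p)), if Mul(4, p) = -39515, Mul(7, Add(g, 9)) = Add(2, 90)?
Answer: Rational(8539511216, 7) ≈ 1.2199e+9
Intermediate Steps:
g = Rational(29, 7) (g = Add(-9, Mul(Rational(1, 7), Add(2, 90))) = Add(-9, Mul(Rational(1, 7), 92)) = Add(-9, Rational(92, 7)) = Rational(29, 7) ≈ 4.1429)
Function('f')(z, m) = Rational(29, 7)
p = Rational(-39515, 4) (p = Mul(Rational(1, 4), -39515) = Rational(-39515, 4) ≈ -9878.8)
Mul(Add(-35451, Function('f')(212, -15)), Add(-24537, p)) = Mul(Add(-35451, Rational(29, 7)), Add(-24537, Rational(-39515, 4))) = Mul(Rational(-248128, 7), Rational(-137663, 4)) = Rational(8539511216, 7)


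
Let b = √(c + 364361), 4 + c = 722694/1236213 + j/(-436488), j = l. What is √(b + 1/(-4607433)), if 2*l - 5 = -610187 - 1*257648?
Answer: √(-12779099092495109291219588 + 9820557910207574452065*√13097102008296599873881158)/7673255037403098 ≈ 24.569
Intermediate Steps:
l = -433915 (l = 5/2 + (-610187 - 1*257648)/2 = 5/2 + (-610187 - 257648)/2 = 5/2 + (½)*(-867835) = 5/2 - 867835/2 = -433915)
j = -433915
c = -145167770801/59954682216 (c = -4 + (722694/1236213 - 433915/(-436488)) = -4 + (722694*(1/1236213) - 433915*(-1/436488)) = -4 + (240898/412071 + 433915/436488) = -4 + 94650958063/59954682216 = -145167770801/59954682216 ≈ -2.4213)
b = 5*√13097102008296599873881158/29977341108 (b = √(-145167770801/59954682216 + 364361) = √(21845002799133175/59954682216) = 5*√13097102008296599873881158/29977341108 ≈ 603.62)
√(b + 1/(-4607433)) = √(5*√13097102008296599873881158/29977341108 + 1/(-4607433)) = √(5*√13097102008296599873881158/29977341108 - 1/4607433) = √(-1/4607433 + 5*√13097102008296599873881158/29977341108)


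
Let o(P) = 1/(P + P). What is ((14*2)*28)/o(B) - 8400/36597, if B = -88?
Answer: -1683269616/12199 ≈ -1.3798e+5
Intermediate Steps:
o(P) = 1/(2*P)
((14*2)*28)/o(B) - 8400/36597 = ((14*2)*28)/(((1/2)/(-88))) - 8400/36597 = (28*28)/(((1/2)*(-1/88))) - 8400*1/36597 = 784/(-1/176) - 2800/12199 = 784*(-176) - 2800/12199 = -137984 - 2800/12199 = -1683269616/12199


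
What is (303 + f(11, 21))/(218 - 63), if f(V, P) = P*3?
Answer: 366/155 ≈ 2.3613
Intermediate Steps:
f(V, P) = 3*P
(303 + f(11, 21))/(218 - 63) = (303 + 3*21)/(218 - 63) = (303 + 63)/155 = 366*(1/155) = 366/155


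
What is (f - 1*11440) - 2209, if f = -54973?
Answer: -68622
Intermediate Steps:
(f - 1*11440) - 2209 = (-54973 - 1*11440) - 2209 = (-54973 - 11440) - 2209 = -66413 - 2209 = -68622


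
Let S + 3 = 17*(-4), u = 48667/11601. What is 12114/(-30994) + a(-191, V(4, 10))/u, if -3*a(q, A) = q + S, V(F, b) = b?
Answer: 15406071519/754192499 ≈ 20.427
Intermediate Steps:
u = 48667/11601 (u = 48667*(1/11601) = 48667/11601 ≈ 4.1951)
S = -71 (S = -3 + 17*(-4) = -3 - 68 = -71)
a(q, A) = 71/3 - q/3 (a(q, A) = -(q - 71)/3 = -(-71 + q)/3 = 71/3 - q/3)
12114/(-30994) + a(-191, V(4, 10))/u = 12114/(-30994) + (71/3 - ⅓*(-191))/(48667/11601) = 12114*(-1/30994) + (71/3 + 191/3)*(11601/48667) = -6057/15497 + (262/3)*(11601/48667) = -6057/15497 + 1013154/48667 = 15406071519/754192499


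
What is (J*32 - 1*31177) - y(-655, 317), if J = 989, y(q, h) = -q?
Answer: -184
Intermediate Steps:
(J*32 - 1*31177) - y(-655, 317) = (989*32 - 1*31177) - (-1)*(-655) = (31648 - 31177) - 1*655 = 471 - 655 = -184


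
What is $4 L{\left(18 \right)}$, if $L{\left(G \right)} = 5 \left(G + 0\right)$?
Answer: $360$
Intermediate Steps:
$L{\left(G \right)} = 5 G$
$4 L{\left(18 \right)} = 4 \cdot 5 \cdot 18 = 4 \cdot 90 = 360$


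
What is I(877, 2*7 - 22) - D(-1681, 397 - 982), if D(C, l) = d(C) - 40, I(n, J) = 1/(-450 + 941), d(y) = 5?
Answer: 17186/491 ≈ 35.002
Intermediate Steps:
I(n, J) = 1/491
D(C, l) = -35 (D(C, l) = 5 - 40 = -35)
I(877, 2*7 - 22) - D(-1681, 397 - 982) = 1/491 - 1*(-35) = 1/491 + 35 = 17186/491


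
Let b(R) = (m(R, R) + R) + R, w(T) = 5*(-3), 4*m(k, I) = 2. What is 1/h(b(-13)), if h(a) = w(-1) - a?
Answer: 2/21 ≈ 0.095238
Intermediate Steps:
m(k, I) = ½ (m(k, I) = (¼)*2 = ½)
w(T) = -15
b(R) = ½ + 2*R (b(R) = (½ + R) + R = ½ + 2*R)
h(a) = -15 - a
1/h(b(-13)) = 1/(-15 - (½ + 2*(-13))) = 1/(-15 - (½ - 26)) = 1/(-15 - 1*(-51/2)) = 1/(-15 + 51/2) = 1/(21/2) = 2/21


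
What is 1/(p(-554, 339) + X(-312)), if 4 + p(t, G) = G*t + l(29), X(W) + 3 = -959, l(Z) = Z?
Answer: -1/188743 ≈ -5.2982e-6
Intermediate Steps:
X(W) = -962 (X(W) = -3 - 959 = -962)
p(t, G) = 25 + G*t (p(t, G) = -4 + (G*t + 29) = -4 + (29 + G*t) = 25 + G*t)
1/(p(-554, 339) + X(-312)) = 1/((25 + 339*(-554)) - 962) = 1/((25 - 187806) - 962) = 1/(-187781 - 962) = 1/(-188743) = -1/188743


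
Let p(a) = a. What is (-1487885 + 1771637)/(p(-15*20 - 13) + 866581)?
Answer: 7882/24063 ≈ 0.32756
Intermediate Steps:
(-1487885 + 1771637)/(p(-15*20 - 13) + 866581) = (-1487885 + 1771637)/((-15*20 - 13) + 866581) = 283752/((-300 - 13) + 866581) = 283752/(-313 + 866581) = 283752/866268 = 283752*(1/866268) = 7882/24063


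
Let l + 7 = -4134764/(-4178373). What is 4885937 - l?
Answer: 20415292354348/4178373 ≈ 4.8859e+6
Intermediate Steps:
l = -25113847/4178373 (l = -7 - 4134764/(-4178373) = -7 - 4134764*(-1/4178373) = -7 + 4134764/4178373 = -25113847/4178373 ≈ -6.0104)
4885937 - l = 4885937 - 1*(-25113847/4178373) = 4885937 + 25113847/4178373 = 20415292354348/4178373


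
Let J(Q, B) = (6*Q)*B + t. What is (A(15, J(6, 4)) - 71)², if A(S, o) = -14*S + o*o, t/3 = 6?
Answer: 674077369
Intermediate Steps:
t = 18 (t = 3*6 = 18)
J(Q, B) = 18 + 6*B*Q (J(Q, B) = (6*Q)*B + 18 = 6*B*Q + 18 = 18 + 6*B*Q)
A(S, o) = o² - 14*S (A(S, o) = -14*S + o² = o² - 14*S)
(A(15, J(6, 4)) - 71)² = (((18 + 6*4*6)² - 14*15) - 71)² = (((18 + 144)² - 210) - 71)² = ((162² - 210) - 71)² = ((26244 - 210) - 71)² = (26034 - 71)² = 25963² = 674077369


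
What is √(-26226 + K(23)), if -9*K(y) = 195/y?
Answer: I*√124866471/69 ≈ 161.95*I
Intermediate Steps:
K(y) = -65/(3*y)
√(-26226 + K(23)) = √(-26226 - 65/3/23) = √(-26226 - 65/3*1/23) = √(-26226 - 65/69) = √(-1809659/69) = I*√124866471/69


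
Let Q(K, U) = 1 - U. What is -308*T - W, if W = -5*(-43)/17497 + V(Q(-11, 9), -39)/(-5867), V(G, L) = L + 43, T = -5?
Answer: 158087353043/102654899 ≈ 1540.0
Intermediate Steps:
V(G, L) = 43 + L
W = 1191417/102654899 (W = -5*(-43)/17497 + (43 - 39)/(-5867) = 215*(1/17497) + 4*(-1/5867) = 215/17497 - 4/5867 = 1191417/102654899 ≈ 0.011606)
-308*T - W = -308*(-5) - 1*1191417/102654899 = 1540 - 1191417/102654899 = 158087353043/102654899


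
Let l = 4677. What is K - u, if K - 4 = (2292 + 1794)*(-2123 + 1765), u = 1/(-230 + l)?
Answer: -6505000449/4447 ≈ -1.4628e+6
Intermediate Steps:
u = 1/4447 (u = 1/(-230 + 4677) = 1/4447 ≈ 0.00022487)
K = -1462784 (K = 4 + (2292 + 1794)*(-2123 + 1765) = 4 + 4086*(-358) = 4 - 1462788 = -1462784)
K - u = -1462784 - 1*1/4447 = -1462784 - 1/4447 = -6505000449/4447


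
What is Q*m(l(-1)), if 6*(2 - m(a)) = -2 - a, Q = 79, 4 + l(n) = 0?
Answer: 395/3 ≈ 131.67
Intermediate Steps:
l(n) = -4 (l(n) = -4 + 0 = -4)
m(a) = 7/3 + a/6 (m(a) = 2 - (-2 - a)/6 = 2 + (⅓ + a/6) = 7/3 + a/6)
Q*m(l(-1)) = 79*(7/3 + (⅙)*(-4)) = 79*(7/3 - ⅔) = 79*(5/3) = 395/3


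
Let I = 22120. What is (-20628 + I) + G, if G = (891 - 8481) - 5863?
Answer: -11961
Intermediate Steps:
G = -13453 (G = -7590 - 5863 = -13453)
(-20628 + I) + G = (-20628 + 22120) - 13453 = 1492 - 13453 = -11961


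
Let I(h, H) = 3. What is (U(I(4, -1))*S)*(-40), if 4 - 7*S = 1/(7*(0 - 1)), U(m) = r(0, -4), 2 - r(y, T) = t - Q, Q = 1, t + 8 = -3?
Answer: -2320/7 ≈ -331.43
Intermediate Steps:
t = -11 (t = -8 - 3 = -11)
r(y, T) = 14 (r(y, T) = 2 - (-11 - 1*1) = 2 - (-11 - 1) = 2 - 1*(-12) = 2 + 12 = 14)
U(m) = 14
S = 29/49 (S = 4/7 - 1/(7*(0 - 1))/7 = 4/7 - 1/(7*(7*(-1))) = 4/7 - ⅐/(-7) = 4/7 - ⅐*(-⅐) = 4/7 + 1/49 = 29/49 ≈ 0.59184)
(U(I(4, -1))*S)*(-40) = (14*(29/49))*(-40) = (58/7)*(-40) = -2320/7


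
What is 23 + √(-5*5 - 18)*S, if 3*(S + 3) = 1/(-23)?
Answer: 23 - 208*I*√43/69 ≈ 23.0 - 19.767*I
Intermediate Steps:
S = -208/69 (S = -3 + (⅓)/(-23) = -3 + (⅓)*(-1/23) = -3 - 1/69 = -208/69 ≈ -3.0145)
23 + √(-5*5 - 18)*S = 23 + √(-5*5 - 18)*(-208/69) = 23 + √(-25 - 18)*(-208/69) = 23 + √(-43)*(-208/69) = 23 + (I*√43)*(-208/69) = 23 - 208*I*√43/69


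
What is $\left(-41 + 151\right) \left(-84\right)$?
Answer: $-9240$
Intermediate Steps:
$\left(-41 + 151\right) \left(-84\right) = 110 \left(-84\right) = -9240$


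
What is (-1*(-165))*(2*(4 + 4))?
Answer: 2640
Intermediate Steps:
(-1*(-165))*(2*(4 + 4)) = 165*(2*8) = 165*16 = 2640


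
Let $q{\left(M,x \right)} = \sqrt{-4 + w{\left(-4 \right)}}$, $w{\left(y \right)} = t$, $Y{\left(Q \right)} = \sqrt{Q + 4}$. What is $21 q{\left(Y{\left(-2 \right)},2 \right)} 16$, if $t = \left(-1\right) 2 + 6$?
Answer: $0$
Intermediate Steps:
$Y{\left(Q \right)} = \sqrt{4 + Q}$
$t = 4$ ($t = -2 + 6 = 4$)
$w{\left(y \right)} = 4$
$q{\left(M,x \right)} = 0$ ($q{\left(M,x \right)} = \sqrt{-4 + 4} = \sqrt{0} = 0$)
$21 q{\left(Y{\left(-2 \right)},2 \right)} 16 = 21 \cdot 0 \cdot 16 = 0 \cdot 16 = 0$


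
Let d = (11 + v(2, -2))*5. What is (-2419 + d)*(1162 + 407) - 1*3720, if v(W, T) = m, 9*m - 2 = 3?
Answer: -11125433/3 ≈ -3.7085e+6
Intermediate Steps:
m = 5/9 (m = 2/9 + (1/9)*3 = 2/9 + 1/3 = 5/9 ≈ 0.55556)
v(W, T) = 5/9
d = 520/9 (d = (11 + 5/9)*5 = (104/9)*5 = 520/9 ≈ 57.778)
(-2419 + d)*(1162 + 407) - 1*3720 = (-2419 + 520/9)*(1162 + 407) - 1*3720 = -21251/9*1569 - 3720 = -11114273/3 - 3720 = -11125433/3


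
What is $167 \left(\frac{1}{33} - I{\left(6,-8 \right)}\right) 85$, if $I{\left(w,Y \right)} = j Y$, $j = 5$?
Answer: $\frac{18751595}{33} \approx 5.6823 \cdot 10^{5}$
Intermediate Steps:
$I{\left(w,Y \right)} = 5 Y$
$167 \left(\frac{1}{33} - I{\left(6,-8 \right)}\right) 85 = 167 \left(\frac{1}{33} - 5 \left(-8\right)\right) 85 = 167 \left(\frac{1}{33} - -40\right) 85 = 167 \left(\frac{1}{33} + 40\right) 85 = 167 \cdot \frac{1321}{33} \cdot 85 = \frac{220607}{33} \cdot 85 = \frac{18751595}{33}$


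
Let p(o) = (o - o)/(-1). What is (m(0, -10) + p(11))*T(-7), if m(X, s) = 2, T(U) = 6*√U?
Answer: 12*I*√7 ≈ 31.749*I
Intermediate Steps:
p(o) = 0 (p(o) = 0*(-1) = 0)
(m(0, -10) + p(11))*T(-7) = (2 + 0)*(6*√(-7)) = 2*(6*(I*√7)) = 2*(6*I*√7) = 12*I*√7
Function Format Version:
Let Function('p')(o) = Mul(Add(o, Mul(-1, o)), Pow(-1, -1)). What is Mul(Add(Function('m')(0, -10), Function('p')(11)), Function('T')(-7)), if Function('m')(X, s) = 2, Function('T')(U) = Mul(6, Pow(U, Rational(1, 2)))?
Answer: Mul(12, I, Pow(7, Rational(1, 2))) ≈ Mul(31.749, I)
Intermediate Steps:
Function('p')(o) = 0 (Function('p')(o) = Mul(0, -1) = 0)
Mul(Add(Function('m')(0, -10), Function('p')(11)), Function('T')(-7)) = Mul(Add(2, 0), Mul(6, Pow(-7, Rational(1, 2)))) = Mul(2, Mul(6, Mul(I, Pow(7, Rational(1, 2))))) = Mul(2, Mul(6, I, Pow(7, Rational(1, 2)))) = Mul(12, I, Pow(7, Rational(1, 2)))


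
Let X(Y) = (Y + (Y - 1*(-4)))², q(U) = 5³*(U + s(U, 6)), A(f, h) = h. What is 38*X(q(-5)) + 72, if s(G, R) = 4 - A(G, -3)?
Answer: 9652680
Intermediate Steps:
s(G, R) = 7 (s(G, R) = 4 - 1*(-3) = 4 + 3 = 7)
q(U) = 875 + 125*U (q(U) = 5³*(U + 7) = 125*(7 + U) = 875 + 125*U)
X(Y) = (4 + 2*Y)² (X(Y) = (Y + (Y + 4))² = (Y + (4 + Y))² = (4 + 2*Y)²)
38*X(q(-5)) + 72 = 38*(4*(2 + (875 + 125*(-5)))²) + 72 = 38*(4*(2 + (875 - 625))²) + 72 = 38*(4*(2 + 250)²) + 72 = 38*(4*252²) + 72 = 38*(4*63504) + 72 = 38*254016 + 72 = 9652608 + 72 = 9652680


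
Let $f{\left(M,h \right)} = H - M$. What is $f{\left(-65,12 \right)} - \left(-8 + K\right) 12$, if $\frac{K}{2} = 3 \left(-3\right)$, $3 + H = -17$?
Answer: $357$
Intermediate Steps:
$H = -20$ ($H = -3 - 17 = -20$)
$f{\left(M,h \right)} = -20 - M$
$K = -18$ ($K = 2 \cdot 3 \left(-3\right) = 2 \left(-9\right) = -18$)
$f{\left(-65,12 \right)} - \left(-8 + K\right) 12 = \left(-20 - -65\right) - \left(-8 - 18\right) 12 = \left(-20 + 65\right) - \left(-26\right) 12 = 45 - -312 = 45 + 312 = 357$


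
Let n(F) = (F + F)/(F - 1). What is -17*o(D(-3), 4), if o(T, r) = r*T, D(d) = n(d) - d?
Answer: -306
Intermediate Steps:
n(F) = 2*F/(-1 + F) (n(F) = (2*F)/(-1 + F) = 2*F/(-1 + F))
D(d) = -d + 2*d/(-1 + d) (D(d) = 2*d/(-1 + d) - d = -d + 2*d/(-1 + d))
o(T, r) = T*r
-17*o(D(-3), 4) = -17*(-3*(3 - 1*(-3))/(-1 - 3))*4 = -17*(-3*(3 + 3)/(-4))*4 = -17*(-3*(-¼)*6)*4 = -153*4/2 = -17*18 = -306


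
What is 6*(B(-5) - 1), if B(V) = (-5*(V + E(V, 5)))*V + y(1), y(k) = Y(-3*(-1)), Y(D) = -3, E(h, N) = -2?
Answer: -1074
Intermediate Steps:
y(k) = -3
B(V) = -3 + V*(10 - 5*V) (B(V) = (-5*(V - 2))*V - 3 = (-5*(-2 + V))*V - 3 = (10 - 5*V)*V - 3 = V*(10 - 5*V) - 3 = -3 + V*(10 - 5*V))
6*(B(-5) - 1) = 6*((-3 - 5*(-5)² + 10*(-5)) - 1) = 6*((-3 - 5*25 - 50) - 1) = 6*((-3 - 125 - 50) - 1) = 6*(-178 - 1) = 6*(-179) = -1074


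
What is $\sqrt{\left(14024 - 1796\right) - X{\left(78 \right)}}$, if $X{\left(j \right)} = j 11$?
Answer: $\sqrt{11370} \approx 106.63$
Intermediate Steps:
$X{\left(j \right)} = 11 j$
$\sqrt{\left(14024 - 1796\right) - X{\left(78 \right)}} = \sqrt{\left(14024 - 1796\right) - 11 \cdot 78} = \sqrt{12228 - 858} = \sqrt{11370}$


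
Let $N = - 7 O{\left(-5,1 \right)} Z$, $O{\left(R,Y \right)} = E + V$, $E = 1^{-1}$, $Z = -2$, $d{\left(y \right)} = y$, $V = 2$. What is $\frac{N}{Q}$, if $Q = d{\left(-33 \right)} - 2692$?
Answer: $- \frac{42}{2725} \approx -0.015413$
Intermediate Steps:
$E = 1$
$O{\left(R,Y \right)} = 3$ ($O{\left(R,Y \right)} = 1 + 2 = 3$)
$N = 42$ ($N = \left(-7\right) 3 \left(-2\right) = \left(-21\right) \left(-2\right) = 42$)
$Q = -2725$ ($Q = -33 - 2692 = -2725$)
$\frac{N}{Q} = \frac{42}{-2725} = 42 \left(- \frac{1}{2725}\right) = - \frac{42}{2725}$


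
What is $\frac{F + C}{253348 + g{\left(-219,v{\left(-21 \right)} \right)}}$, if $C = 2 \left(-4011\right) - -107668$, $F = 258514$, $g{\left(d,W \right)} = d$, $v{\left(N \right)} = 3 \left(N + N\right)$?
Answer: $\frac{358160}{253129} \approx 1.4149$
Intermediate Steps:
$v{\left(N \right)} = 6 N$ ($v{\left(N \right)} = 3 \cdot 2 N = 6 N$)
$C = 99646$ ($C = -8022 + 107668 = 99646$)
$\frac{F + C}{253348 + g{\left(-219,v{\left(-21 \right)} \right)}} = \frac{258514 + 99646}{253348 - 219} = \frac{358160}{253129}$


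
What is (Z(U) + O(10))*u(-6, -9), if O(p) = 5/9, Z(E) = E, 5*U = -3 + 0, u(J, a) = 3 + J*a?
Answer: -38/15 ≈ -2.5333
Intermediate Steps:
U = -⅗ (U = (-3 + 0)/5 = (⅕)*(-3) = -⅗ ≈ -0.60000)
O(p) = 5/9 (O(p) = 5*(⅑) = 5/9)
(Z(U) + O(10))*u(-6, -9) = (-⅗ + 5/9)*(3 - 6*(-9)) = -2*(3 + 54)/45 = -2/45*57 = -38/15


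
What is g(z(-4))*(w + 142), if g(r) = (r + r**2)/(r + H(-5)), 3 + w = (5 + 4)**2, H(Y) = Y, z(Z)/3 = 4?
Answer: 34320/7 ≈ 4902.9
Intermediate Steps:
z(Z) = 12 (z(Z) = 3*4 = 12)
w = 78 (w = -3 + (5 + 4)**2 = -3 + 9**2 = -3 + 81 = 78)
g(r) = (r + r**2)/(-5 + r) (g(r) = (r + r**2)/(r - 5) = (r + r**2)/(-5 + r))
g(z(-4))*(w + 142) = (12*(1 + 12)/(-5 + 12))*(78 + 142) = (12*13/7)*220 = (12*(1/7)*13)*220 = (156/7)*220 = 34320/7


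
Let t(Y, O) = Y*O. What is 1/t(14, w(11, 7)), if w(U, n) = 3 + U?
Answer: 1/196 ≈ 0.0051020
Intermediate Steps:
t(Y, O) = O*Y
1/t(14, w(11, 7)) = 1/((3 + 11)*14) = 1/(14*14) = 1/196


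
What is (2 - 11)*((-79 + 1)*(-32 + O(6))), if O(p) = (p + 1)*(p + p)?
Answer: 36504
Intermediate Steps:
O(p) = 2*p*(1 + p) (O(p) = (1 + p)*(2*p) = 2*p*(1 + p))
(2 - 11)*((-79 + 1)*(-32 + O(6))) = (2 - 11)*((-79 + 1)*(-32 + 2*6*(1 + 6))) = -(-702)*(-32 + 2*6*7) = -(-702)*(-32 + 84) = -(-702)*52 = -9*(-4056) = 36504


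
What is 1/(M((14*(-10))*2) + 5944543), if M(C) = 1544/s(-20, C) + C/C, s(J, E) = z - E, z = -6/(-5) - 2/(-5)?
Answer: 176/1046240709 ≈ 1.6822e-7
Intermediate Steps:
z = 8/5 (z = -6*(-⅕) - 2*(-⅕) = 6/5 + ⅖ = 8/5 ≈ 1.6000)
s(J, E) = 8/5 - E
M(C) = 1 + 1544/(8/5 - C) (M(C) = 1544/(8/5 - C) + C/C = 1544/(8/5 - C) + 1 = 1 + 1544/(8/5 - C))
1/(M((14*(-10))*2) + 5944543) = 1/((-7728 + 5*((14*(-10))*2))/(-8 + 5*((14*(-10))*2)) + 5944543) = 1/((-7728 + 5*(-140*2))/(-8 + 5*(-140*2)) + 5944543) = 1/((-7728 + 5*(-280))/(-8 + 5*(-280)) + 5944543) = 1/((-7728 - 1400)/(-8 - 1400) + 5944543) = 1/(-9128/(-1408) + 5944543) = 1/(-1/1408*(-9128) + 5944543) = 1/(1141/176 + 5944543) = 1/(1046240709/176) = 176/1046240709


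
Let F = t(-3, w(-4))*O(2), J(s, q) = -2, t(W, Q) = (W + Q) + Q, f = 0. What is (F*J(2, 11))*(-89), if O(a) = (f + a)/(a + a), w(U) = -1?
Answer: -445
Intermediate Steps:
t(W, Q) = W + 2*Q (t(W, Q) = (Q + W) + Q = W + 2*Q)
O(a) = ½ (O(a) = (0 + a)/(a + a) = a/((2*a)) = a*(1/(2*a)) = ½)
F = -5/2 (F = (-3 + 2*(-1))*(½) = (-3 - 2)*(½) = -5*½ = -5/2 ≈ -2.5000)
(F*J(2, 11))*(-89) = -5/2*(-2)*(-89) = 5*(-89) = -445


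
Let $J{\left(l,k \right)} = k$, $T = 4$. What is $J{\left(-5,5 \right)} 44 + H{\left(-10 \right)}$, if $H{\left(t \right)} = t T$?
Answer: $180$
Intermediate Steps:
$H{\left(t \right)} = 4 t$ ($H{\left(t \right)} = t 4 = 4 t$)
$J{\left(-5,5 \right)} 44 + H{\left(-10 \right)} = 5 \cdot 44 + 4 \left(-10\right) = 220 - 40 = 180$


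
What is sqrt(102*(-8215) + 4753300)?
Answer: sqrt(3915370) ≈ 1978.7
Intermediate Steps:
sqrt(102*(-8215) + 4753300) = sqrt(-837930 + 4753300) = sqrt(3915370)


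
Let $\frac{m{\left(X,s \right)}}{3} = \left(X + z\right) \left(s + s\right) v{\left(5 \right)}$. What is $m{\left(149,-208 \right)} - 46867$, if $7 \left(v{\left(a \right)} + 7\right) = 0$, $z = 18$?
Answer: $1412045$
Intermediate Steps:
$v{\left(a \right)} = -7$ ($v{\left(a \right)} = -7 + \frac{1}{7} \cdot 0 = -7 + 0 = -7$)
$m{\left(X,s \right)} = - 42 s \left(18 + X\right)$ ($m{\left(X,s \right)} = 3 \left(X + 18\right) \left(s + s\right) \left(-7\right) = 3 \left(18 + X\right) 2 s \left(-7\right) = 3 \cdot 2 s \left(18 + X\right) \left(-7\right) = 3 \left(- 14 s \left(18 + X\right)\right) = - 42 s \left(18 + X\right)$)
$m{\left(149,-208 \right)} - 46867 = \left(-42\right) \left(-208\right) \left(18 + 149\right) - 46867 = \left(-42\right) \left(-208\right) 167 - 46867 = 1458912 - 46867 = 1412045$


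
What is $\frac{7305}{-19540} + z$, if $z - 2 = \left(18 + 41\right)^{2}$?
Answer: $\frac{13610103}{3908} \approx 3482.6$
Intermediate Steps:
$z = 3483$ ($z = 2 + \left(18 + 41\right)^{2} = 2 + 59^{2} = 2 + 3481 = 3483$)
$\frac{7305}{-19540} + z = \frac{7305}{-19540} + 3483 = 7305 \left(- \frac{1}{19540}\right) + 3483 = - \frac{1461}{3908} + 3483 = \frac{13610103}{3908}$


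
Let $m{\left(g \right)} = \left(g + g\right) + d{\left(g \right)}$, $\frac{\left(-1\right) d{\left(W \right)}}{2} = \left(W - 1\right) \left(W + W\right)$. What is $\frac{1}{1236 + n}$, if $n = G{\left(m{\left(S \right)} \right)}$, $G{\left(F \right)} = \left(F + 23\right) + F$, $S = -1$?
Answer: $\frac{1}{1239} \approx 0.0008071$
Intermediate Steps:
$d{\left(W \right)} = - 4 W \left(-1 + W\right)$ ($d{\left(W \right)} = - 2 \left(W - 1\right) \left(W + W\right) = - 2 \left(-1 + W\right) 2 W = - 2 \cdot 2 W \left(-1 + W\right) = - 4 W \left(-1 + W\right)$)
$m{\left(g \right)} = 2 g + 4 g \left(1 - g\right)$ ($m{\left(g \right)} = \left(g + g\right) + 4 g \left(1 - g\right) = 2 g + 4 g \left(1 - g\right)$)
$G{\left(F \right)} = 23 + 2 F$ ($G{\left(F \right)} = \left(23 + F\right) + F = 23 + 2 F$)
$n = 3$ ($n = 23 + 2 \cdot 2 \left(-1\right) \left(3 - -2\right) = 23 + 2 \cdot 2 \left(-1\right) \left(3 + 2\right) = 23 + 2 \cdot 2 \left(-1\right) 5 = 23 + 2 \left(-10\right) = 23 - 20 = 3$)
$\frac{1}{1236 + n} = \frac{1}{1236 + 3} = \frac{1}{1239}$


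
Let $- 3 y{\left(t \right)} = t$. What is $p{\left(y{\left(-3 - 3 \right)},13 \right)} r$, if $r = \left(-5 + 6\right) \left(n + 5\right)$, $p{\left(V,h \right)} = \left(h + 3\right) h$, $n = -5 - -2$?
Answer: $416$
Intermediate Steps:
$n = -3$ ($n = -5 + 2 = -3$)
$y{\left(t \right)} = - \frac{t}{3}$
$p{\left(V,h \right)} = h \left(3 + h\right)$ ($p{\left(V,h \right)} = \left(3 + h\right) h = h \left(3 + h\right)$)
$r = 2$ ($r = \left(-5 + 6\right) \left(-3 + 5\right) = 1 \cdot 2 = 2$)
$p{\left(y{\left(-3 - 3 \right)},13 \right)} r = 13 \left(3 + 13\right) 2 = 13 \cdot 16 \cdot 2 = 208 \cdot 2 = 416$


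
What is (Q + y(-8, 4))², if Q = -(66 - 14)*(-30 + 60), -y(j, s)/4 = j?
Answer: 2334784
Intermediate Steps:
y(j, s) = -4*j
Q = -1560 (Q = -52*30 = -1*1560 = -1560)
(Q + y(-8, 4))² = (-1560 - 4*(-8))² = (-1560 + 32)² = (-1528)² = 2334784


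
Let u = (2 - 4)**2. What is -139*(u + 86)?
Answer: -12510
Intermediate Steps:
u = 4 (u = (-2)**2 = 4)
-139*(u + 86) = -139*(4 + 86) = -139*90 = -12510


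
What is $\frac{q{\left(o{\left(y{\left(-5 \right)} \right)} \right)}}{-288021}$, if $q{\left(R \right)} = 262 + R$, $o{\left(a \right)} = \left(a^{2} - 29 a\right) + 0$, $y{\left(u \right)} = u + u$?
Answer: $- \frac{4}{1767} \approx -0.0022637$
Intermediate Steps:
$y{\left(u \right)} = 2 u$
$o{\left(a \right)} = a^{2} - 29 a$
$\frac{q{\left(o{\left(y{\left(-5 \right)} \right)} \right)}}{-288021} = \frac{262 + 2 \left(-5\right) \left(-29 + 2 \left(-5\right)\right)}{-288021} = \left(262 - 10 \left(-29 - 10\right)\right) \left(- \frac{1}{288021}\right) = \left(262 - -390\right) \left(- \frac{1}{288021}\right) = \left(262 + 390\right) \left(- \frac{1}{288021}\right) = 652 \left(- \frac{1}{288021}\right) = - \frac{4}{1767}$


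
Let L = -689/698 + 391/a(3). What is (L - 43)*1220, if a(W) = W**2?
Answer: -2079490/3141 ≈ -662.05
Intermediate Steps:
L = 266717/6282 (L = -689/698 + 391/(3**2) = -689*1/698 + 391/9 = -689/698 + 391*(1/9) = -689/698 + 391/9 = 266717/6282 ≈ 42.457)
(L - 43)*1220 = (266717/6282 - 43)*1220 = -3409/6282*1220 = -2079490/3141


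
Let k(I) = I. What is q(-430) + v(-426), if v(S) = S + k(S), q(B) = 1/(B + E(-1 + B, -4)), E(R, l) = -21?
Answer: -384253/451 ≈ -852.00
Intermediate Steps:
q(B) = 1/(-21 + B) (q(B) = 1/(B - 21) = 1/(-21 + B))
v(S) = 2*S (v(S) = S + S = 2*S)
q(-430) + v(-426) = 1/(-21 - 430) + 2*(-426) = 1/(-451) - 852 = -1/451 - 852 = -384253/451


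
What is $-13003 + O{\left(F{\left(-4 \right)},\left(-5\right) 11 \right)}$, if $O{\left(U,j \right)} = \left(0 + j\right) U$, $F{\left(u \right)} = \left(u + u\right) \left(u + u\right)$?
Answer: $-16523$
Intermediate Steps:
$F{\left(u \right)} = 4 u^{2}$ ($F{\left(u \right)} = 2 u 2 u = 4 u^{2}$)
$O{\left(U,j \right)} = U j$ ($O{\left(U,j \right)} = j U = U j$)
$-13003 + O{\left(F{\left(-4 \right)},\left(-5\right) 11 \right)} = -13003 + 4 \left(-4\right)^{2} \left(\left(-5\right) 11\right) = -13003 + 4 \cdot 16 \left(-55\right) = -13003 + 64 \left(-55\right) = -13003 - 3520 = -16523$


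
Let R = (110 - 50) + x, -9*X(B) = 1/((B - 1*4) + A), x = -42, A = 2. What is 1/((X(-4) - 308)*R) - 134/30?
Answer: -1114322/249465 ≈ -4.4669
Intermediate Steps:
X(B) = -1/(9*(-2 + B)) (X(B) = -1/(9*((B - 1*4) + 2)) = -1/(9*((B - 4) + 2)) = -1/(9*((-4 + B) + 2)) = -1/(9*(-2 + B)))
R = 18 (R = (110 - 50) - 42 = 60 - 42 = 18)
1/((X(-4) - 308)*R) - 134/30 = 1/(-1/(-18 + 9*(-4)) - 308*18) - 134/30 = (1/18)/(-1/(-18 - 36) - 308) - 134*1/30 = (1/18)/(-1/(-54) - 308) - 67/15 = (1/18)/(-1*(-1/54) - 308) - 67/15 = (1/18)/(1/54 - 308) - 67/15 = (1/18)/(-16631/54) - 67/15 = -54/16631*1/18 - 67/15 = -3/16631 - 67/15 = -1114322/249465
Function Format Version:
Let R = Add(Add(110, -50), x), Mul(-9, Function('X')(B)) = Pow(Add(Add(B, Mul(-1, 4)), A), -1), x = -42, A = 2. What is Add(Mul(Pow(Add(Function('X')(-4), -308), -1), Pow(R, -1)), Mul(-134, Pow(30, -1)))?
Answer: Rational(-1114322, 249465) ≈ -4.4669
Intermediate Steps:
Function('X')(B) = Mul(Rational(-1, 9), Pow(Add(-2, B), -1)) (Function('X')(B) = Mul(Rational(-1, 9), Pow(Add(Add(B, Mul(-1, 4)), 2), -1)) = Mul(Rational(-1, 9), Pow(Add(Add(B, -4), 2), -1)) = Mul(Rational(-1, 9), Pow(Add(Add(-4, B), 2), -1)) = Mul(Rational(-1, 9), Pow(Add(-2, B), -1)))
R = 18 (R = Add(Add(110, -50), -42) = Add(60, -42) = 18)
Add(Mul(Pow(Add(Function('X')(-4), -308), -1), Pow(R, -1)), Mul(-134, Pow(30, -1))) = Add(Mul(Pow(Add(Mul(-1, Pow(Add(-18, Mul(9, -4)), -1)), -308), -1), Pow(18, -1)), Mul(-134, Pow(30, -1))) = Add(Mul(Pow(Add(Mul(-1, Pow(Add(-18, -36), -1)), -308), -1), Rational(1, 18)), Mul(-134, Rational(1, 30))) = Add(Mul(Pow(Add(Mul(-1, Pow(-54, -1)), -308), -1), Rational(1, 18)), Rational(-67, 15)) = Add(Mul(Pow(Add(Mul(-1, Rational(-1, 54)), -308), -1), Rational(1, 18)), Rational(-67, 15)) = Add(Mul(Pow(Add(Rational(1, 54), -308), -1), Rational(1, 18)), Rational(-67, 15)) = Add(Mul(Pow(Rational(-16631, 54), -1), Rational(1, 18)), Rational(-67, 15)) = Add(Mul(Rational(-54, 16631), Rational(1, 18)), Rational(-67, 15)) = Add(Rational(-3, 16631), Rational(-67, 15)) = Rational(-1114322, 249465)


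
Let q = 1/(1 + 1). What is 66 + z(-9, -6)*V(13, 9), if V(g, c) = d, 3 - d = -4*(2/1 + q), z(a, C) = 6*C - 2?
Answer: -428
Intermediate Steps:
q = ½ (q = 1/2 = ½ ≈ 0.50000)
z(a, C) = -2 + 6*C
d = 13 (d = 3 - (-4)*(2/1 + ½) = 3 - (-4)*(2*1 + ½) = 3 - (-4)*(2 + ½) = 3 - (-4)*5/2 = 3 - 1*(-10) = 3 + 10 = 13)
V(g, c) = 13
66 + z(-9, -6)*V(13, 9) = 66 + (-2 + 6*(-6))*13 = 66 + (-2 - 36)*13 = 66 - 38*13 = 66 - 494 = -428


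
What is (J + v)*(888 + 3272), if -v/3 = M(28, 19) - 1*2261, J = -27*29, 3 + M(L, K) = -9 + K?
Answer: 24872640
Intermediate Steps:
M(L, K) = -12 + K (M(L, K) = -3 + (-9 + K) = -12 + K)
J = -783
v = 6762 (v = -3*((-12 + 19) - 1*2261) = -3*(7 - 2261) = -3*(-2254) = 6762)
(J + v)*(888 + 3272) = (-783 + 6762)*(888 + 3272) = 5979*4160 = 24872640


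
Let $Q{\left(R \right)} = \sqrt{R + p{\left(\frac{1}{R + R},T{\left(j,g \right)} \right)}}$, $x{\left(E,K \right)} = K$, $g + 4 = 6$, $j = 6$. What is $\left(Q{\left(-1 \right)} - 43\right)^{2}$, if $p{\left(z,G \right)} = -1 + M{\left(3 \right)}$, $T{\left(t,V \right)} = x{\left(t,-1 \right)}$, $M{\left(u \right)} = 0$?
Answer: $\left(43 - i \sqrt{2}\right)^{2} \approx 1847.0 - 121.62 i$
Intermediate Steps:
$g = 2$ ($g = -4 + 6 = 2$)
$T{\left(t,V \right)} = -1$
$p{\left(z,G \right)} = -1$ ($p{\left(z,G \right)} = -1 + 0 = -1$)
$Q{\left(R \right)} = \sqrt{-1 + R}$ ($Q{\left(R \right)} = \sqrt{R - 1} = \sqrt{-1 + R}$)
$\left(Q{\left(-1 \right)} - 43\right)^{2} = \left(\sqrt{-1 - 1} - 43\right)^{2} = \left(\sqrt{-2} - 43\right)^{2} = \left(i \sqrt{2} - 43\right)^{2} = \left(-43 + i \sqrt{2}\right)^{2}$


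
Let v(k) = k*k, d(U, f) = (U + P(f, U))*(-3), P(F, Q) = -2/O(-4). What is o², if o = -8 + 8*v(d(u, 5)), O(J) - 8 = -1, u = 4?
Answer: 2330958400/2401 ≈ 9.7083e+5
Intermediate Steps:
O(J) = 7 (O(J) = 8 - 1 = 7)
P(F, Q) = -2/7
d(U, f) = 6/7 - 3*U (d(U, f) = (U - 2/7)*(-3) = (-2/7 + U)*(-3) = 6/7 - 3*U)
v(k) = k²
o = 48280/49 (o = -8 + 8*(6/7 - 3*4)² = -8 + 8*(6/7 - 12)² = -8 + 8*(-78/7)² = -8 + 8*(6084/49) = -8 + 48672/49 = 48280/49 ≈ 985.31)
o² = (48280/49)² = 2330958400/2401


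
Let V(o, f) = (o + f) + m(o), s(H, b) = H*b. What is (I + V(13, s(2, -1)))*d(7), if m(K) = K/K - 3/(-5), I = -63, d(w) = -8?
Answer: 2016/5 ≈ 403.20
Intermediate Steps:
m(K) = 8/5 (m(K) = 1 - 3*(-⅕) = 1 + ⅗ = 8/5)
V(o, f) = 8/5 + f + o (V(o, f) = (o + f) + 8/5 = (f + o) + 8/5 = 8/5 + f + o)
(I + V(13, s(2, -1)))*d(7) = (-63 + (8/5 + 2*(-1) + 13))*(-8) = (-63 + (8/5 - 2 + 13))*(-8) = (-63 + 63/5)*(-8) = -252/5*(-8) = 2016/5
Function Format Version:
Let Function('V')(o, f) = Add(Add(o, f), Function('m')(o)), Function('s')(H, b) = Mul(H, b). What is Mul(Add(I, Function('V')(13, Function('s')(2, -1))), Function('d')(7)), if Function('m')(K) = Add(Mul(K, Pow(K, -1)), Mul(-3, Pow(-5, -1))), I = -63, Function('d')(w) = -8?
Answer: Rational(2016, 5) ≈ 403.20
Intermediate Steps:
Function('m')(K) = Rational(8, 5) (Function('m')(K) = Add(1, Mul(-3, Rational(-1, 5))) = Add(1, Rational(3, 5)) = Rational(8, 5))
Function('V')(o, f) = Add(Rational(8, 5), f, o) (Function('V')(o, f) = Add(Add(o, f), Rational(8, 5)) = Add(Add(f, o), Rational(8, 5)) = Add(Rational(8, 5), f, o))
Mul(Add(I, Function('V')(13, Function('s')(2, -1))), Function('d')(7)) = Mul(Add(-63, Add(Rational(8, 5), Mul(2, -1), 13)), -8) = Mul(Add(-63, Add(Rational(8, 5), -2, 13)), -8) = Mul(Add(-63, Rational(63, 5)), -8) = Mul(Rational(-252, 5), -8) = Rational(2016, 5)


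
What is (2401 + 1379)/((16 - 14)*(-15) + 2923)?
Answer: 3780/2893 ≈ 1.3066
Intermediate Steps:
(2401 + 1379)/((16 - 14)*(-15) + 2923) = 3780/(2*(-15) + 2923) = 3780/(-30 + 2923) = 3780/2893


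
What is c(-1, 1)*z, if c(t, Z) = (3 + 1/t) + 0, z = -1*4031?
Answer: -8062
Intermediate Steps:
z = -4031
c(t, Z) = 3 + 1/t
c(-1, 1)*z = (3 + 1/(-1))*(-4031) = (3 - 1)*(-4031) = 2*(-4031) = -8062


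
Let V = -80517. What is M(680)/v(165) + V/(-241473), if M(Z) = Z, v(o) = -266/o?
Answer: -4511975513/10705303 ≈ -421.47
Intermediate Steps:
M(680)/v(165) + V/(-241473) = 680/((-266/165)) - 80517/(-241473) = 680/((-266*1/165)) - 80517*(-1/241473) = 680/(-266/165) + 26839/80491 = 680*(-165/266) + 26839/80491 = -56100/133 + 26839/80491 = -4511975513/10705303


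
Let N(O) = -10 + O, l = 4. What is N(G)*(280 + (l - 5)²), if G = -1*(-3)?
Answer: -1967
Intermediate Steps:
G = 3
N(G)*(280 + (l - 5)²) = (-10 + 3)*(280 + (4 - 5)²) = -7*(280 + (-1)²) = -7*(280 + 1) = -7*281 = -1967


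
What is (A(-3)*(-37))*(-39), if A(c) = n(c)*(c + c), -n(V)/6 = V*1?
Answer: -155844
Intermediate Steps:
n(V) = -6*V
A(c) = -12*c**2 (A(c) = (-6*c)*(c + c) = (-6*c)*(2*c) = -12*c**2)
(A(-3)*(-37))*(-39) = (-12*(-3)**2*(-37))*(-39) = (-12*9*(-37))*(-39) = -108*(-37)*(-39) = 3996*(-39) = -155844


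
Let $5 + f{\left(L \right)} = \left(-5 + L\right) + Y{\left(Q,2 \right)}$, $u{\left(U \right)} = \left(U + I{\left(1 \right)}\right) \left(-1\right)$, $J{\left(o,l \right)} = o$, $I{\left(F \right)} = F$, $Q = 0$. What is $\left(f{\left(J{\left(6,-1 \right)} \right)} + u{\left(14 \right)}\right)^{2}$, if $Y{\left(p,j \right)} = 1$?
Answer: $324$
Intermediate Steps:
$u{\left(U \right)} = -1 - U$ ($u{\left(U \right)} = \left(U + 1\right) \left(-1\right) = \left(1 + U\right) \left(-1\right) = -1 - U$)
$f{\left(L \right)} = -9 + L$ ($f{\left(L \right)} = -5 + \left(\left(-5 + L\right) + 1\right) = -5 + \left(-4 + L\right) = -9 + L$)
$\left(f{\left(J{\left(6,-1 \right)} \right)} + u{\left(14 \right)}\right)^{2} = \left(\left(-9 + 6\right) - 15\right)^{2} = \left(-3 - 15\right)^{2} = \left(-18\right)^{2} = 324$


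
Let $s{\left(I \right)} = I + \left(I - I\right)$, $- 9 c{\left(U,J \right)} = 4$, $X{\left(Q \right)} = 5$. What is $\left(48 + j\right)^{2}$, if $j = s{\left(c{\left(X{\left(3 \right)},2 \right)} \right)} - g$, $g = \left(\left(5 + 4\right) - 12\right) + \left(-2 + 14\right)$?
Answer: $\frac{120409}{81} \approx 1486.5$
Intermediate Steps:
$c{\left(U,J \right)} = - \frac{4}{9}$ ($c{\left(U,J \right)} = \left(- \frac{1}{9}\right) 4 = - \frac{4}{9}$)
$g = 9$ ($g = \left(9 - 12\right) + 12 = -3 + 12 = 9$)
$s{\left(I \right)} = I$ ($s{\left(I \right)} = I + 0 = I$)
$j = - \frac{85}{9}$ ($j = - \frac{4}{9} - 9 = - \frac{85}{9} \approx -9.4444$)
$\left(48 + j\right)^{2} = \left(48 - \frac{85}{9}\right)^{2} = \left(\frac{347}{9}\right)^{2} = \frac{120409}{81}$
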